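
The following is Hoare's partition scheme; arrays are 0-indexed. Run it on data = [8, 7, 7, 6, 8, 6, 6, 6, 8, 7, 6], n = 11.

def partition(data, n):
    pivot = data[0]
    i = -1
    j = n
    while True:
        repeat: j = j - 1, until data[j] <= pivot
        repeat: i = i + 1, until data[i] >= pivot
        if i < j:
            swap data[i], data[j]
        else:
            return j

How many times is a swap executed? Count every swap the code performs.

2

pivot = data[0] = 8; i = -1, j = 11
j→10 (data[10]=6≤8), i→0 (data[0]=8≥8); i<j, swap → [6, 7, 7, 6, 8, 6, 6, 6, 8, 7, 8]
j→9 (data[9]=7≤8), i→4 (data[4]=8≥8); i<j, swap → [6, 7, 7, 6, 7, 6, 6, 6, 8, 8, 8]
j→8, i→8; i≥j, return j=8. data = [6, 7, 7, 6, 7, 6, 6, 6, 8, 8, 8]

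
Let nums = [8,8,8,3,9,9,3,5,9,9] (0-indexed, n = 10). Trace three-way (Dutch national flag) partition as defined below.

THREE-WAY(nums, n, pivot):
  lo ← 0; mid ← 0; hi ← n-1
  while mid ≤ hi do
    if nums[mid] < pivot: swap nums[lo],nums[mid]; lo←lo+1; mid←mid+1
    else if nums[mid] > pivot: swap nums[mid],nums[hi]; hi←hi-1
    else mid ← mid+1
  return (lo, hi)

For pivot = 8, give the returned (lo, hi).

pivot = 8; lo=0, mid=0, hi=9
nums[mid]=8=8: mid=1
nums[mid]=8=8: mid=2
nums[mid]=8=8: mid=3
nums[mid]=3<8: swap nums[0],nums[3]; lo=1,mid=4 → [3,8,8,8,9,9,3,5,9,9]
nums[mid]=9>8: swap nums[4],nums[9]; hi=8 → [3,8,8,8,9,9,3,5,9,9]
nums[mid]=9>8: swap nums[4],nums[8]; hi=7 → [3,8,8,8,9,9,3,5,9,9]
nums[mid]=9>8: swap nums[4],nums[7]; hi=6 → [3,8,8,8,5,9,3,9,9,9]
nums[mid]=5<8: swap nums[1],nums[4]; lo=2,mid=5 → [3,5,8,8,8,9,3,9,9,9]
nums[mid]=9>8: swap nums[5],nums[6]; hi=5 → [3,5,8,8,8,3,9,9,9,9]
nums[mid]=3<8: swap nums[2],nums[5]; lo=3,mid=6 → [3,5,3,8,8,8,9,9,9,9]
end: lo=3, hi=5; nums = [3,5,3,8,8,8,9,9,9,9]

(3, 5)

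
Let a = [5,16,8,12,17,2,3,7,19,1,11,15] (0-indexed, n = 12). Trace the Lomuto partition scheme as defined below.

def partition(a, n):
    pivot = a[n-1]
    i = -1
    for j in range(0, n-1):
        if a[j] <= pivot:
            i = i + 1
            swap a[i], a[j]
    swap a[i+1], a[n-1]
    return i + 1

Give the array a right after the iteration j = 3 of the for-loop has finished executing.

pivot = a[11] = 15; i = -1
j=0: a[0]=5 ≤ 15 → i=0, swap a[0],a[0] (no change) → [5,16,8,12,17,2,3,7,19,1,11,15]
j=1: a[1]=16 > 15 → no swap
j=2: a[2]=8 ≤ 15 → i=1, swap a[1],a[2] → [5,8,16,12,17,2,3,7,19,1,11,15]
j=3: a[3]=12 ≤ 15 → i=2, swap a[2],a[3] → [5,8,12,16,17,2,3,7,19,1,11,15]
(after j=3) a = [5,8,12,16,17,2,3,7,19,1,11,15]

[5,8,12,16,17,2,3,7,19,1,11,15]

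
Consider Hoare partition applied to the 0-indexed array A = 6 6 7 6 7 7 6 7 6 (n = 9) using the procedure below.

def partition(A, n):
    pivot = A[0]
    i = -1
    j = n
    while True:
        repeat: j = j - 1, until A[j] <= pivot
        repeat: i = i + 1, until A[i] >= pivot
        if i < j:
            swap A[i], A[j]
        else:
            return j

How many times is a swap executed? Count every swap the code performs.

pivot=6
j stops at 8 (6), i stops at 0 (6); swap ⇒ 6 6 7 6 7 7 6 7 6
j stops at 6 (6), i stops at 1 (6); swap ⇒ 6 6 7 6 7 7 6 7 6
j stops at 3 (6), i stops at 2 (7); swap ⇒ 6 6 6 7 7 7 6 7 6
j stops at 2, i stops at 3; i≥j ⇒ return 2. A=6 6 6 7 7 7 6 7 6

3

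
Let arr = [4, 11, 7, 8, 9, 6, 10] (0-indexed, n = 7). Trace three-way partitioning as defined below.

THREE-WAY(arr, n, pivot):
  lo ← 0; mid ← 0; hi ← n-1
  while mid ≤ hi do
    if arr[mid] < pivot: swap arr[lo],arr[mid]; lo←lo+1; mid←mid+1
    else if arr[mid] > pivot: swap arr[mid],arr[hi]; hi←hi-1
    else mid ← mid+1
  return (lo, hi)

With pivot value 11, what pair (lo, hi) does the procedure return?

(6, 6)

pivot = 11; lo=0, mid=0, hi=6
arr[mid]=4<11: swap arr[0],arr[0]; lo=1,mid=1 → [4, 11, 7, 8, 9, 6, 10]
arr[mid]=11=11: mid=2
arr[mid]=7<11: swap arr[1],arr[2]; lo=2,mid=3 → [4, 7, 11, 8, 9, 6, 10]
arr[mid]=8<11: swap arr[2],arr[3]; lo=3,mid=4 → [4, 7, 8, 11, 9, 6, 10]
arr[mid]=9<11: swap arr[3],arr[4]; lo=4,mid=5 → [4, 7, 8, 9, 11, 6, 10]
arr[mid]=6<11: swap arr[4],arr[5]; lo=5,mid=6 → [4, 7, 8, 9, 6, 11, 10]
arr[mid]=10<11: swap arr[5],arr[6]; lo=6,mid=7 → [4, 7, 8, 9, 6, 10, 11]
end: lo=6, hi=6; arr = [4, 7, 8, 9, 6, 10, 11]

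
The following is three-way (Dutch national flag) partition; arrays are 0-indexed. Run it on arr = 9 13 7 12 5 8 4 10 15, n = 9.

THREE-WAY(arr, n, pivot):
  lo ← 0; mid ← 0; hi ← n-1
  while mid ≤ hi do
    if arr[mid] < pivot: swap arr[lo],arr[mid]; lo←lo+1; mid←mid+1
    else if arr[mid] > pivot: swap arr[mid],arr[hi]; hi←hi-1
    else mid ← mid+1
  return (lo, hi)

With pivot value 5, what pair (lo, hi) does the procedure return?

pivot = 5; lo=0, mid=0, hi=8
arr[mid]=9>5: swap arr[0],arr[8]; hi=7 → 15 13 7 12 5 8 4 10 9
arr[mid]=15>5: swap arr[0],arr[7]; hi=6 → 10 13 7 12 5 8 4 15 9
arr[mid]=10>5: swap arr[0],arr[6]; hi=5 → 4 13 7 12 5 8 10 15 9
arr[mid]=4<5: swap arr[0],arr[0]; lo=1,mid=1 → 4 13 7 12 5 8 10 15 9
arr[mid]=13>5: swap arr[1],arr[5]; hi=4 → 4 8 7 12 5 13 10 15 9
arr[mid]=8>5: swap arr[1],arr[4]; hi=3 → 4 5 7 12 8 13 10 15 9
arr[mid]=5=5: mid=2
arr[mid]=7>5: swap arr[2],arr[3]; hi=2 → 4 5 12 7 8 13 10 15 9
arr[mid]=12>5: swap arr[2],arr[2]; hi=1 → 4 5 12 7 8 13 10 15 9
end: lo=1, hi=1; arr = 4 5 12 7 8 13 10 15 9

(1, 1)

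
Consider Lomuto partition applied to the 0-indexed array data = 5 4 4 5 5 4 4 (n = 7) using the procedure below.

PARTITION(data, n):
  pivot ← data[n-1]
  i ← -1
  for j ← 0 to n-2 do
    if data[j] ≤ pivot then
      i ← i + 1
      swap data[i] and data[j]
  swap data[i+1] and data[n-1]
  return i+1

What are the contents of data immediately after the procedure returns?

pivot = data[6] = 4; i = -1
j=0: data[0]=5 > 4 → no swap
j=1: data[1]=4 ≤ 4 → i=0, swap data[0],data[1] → 4 5 4 5 5 4 4
j=2: data[2]=4 ≤ 4 → i=1, swap data[1],data[2] → 4 4 5 5 5 4 4
j=3: data[3]=5 > 4 → no swap
j=4: data[4]=5 > 4 → no swap
j=5: data[5]=4 ≤ 4 → i=2, swap data[2],data[5] → 4 4 4 5 5 5 4
final swap data[3],data[6] → 4 4 4 4 5 5 5; return 3

4 4 4 4 5 5 5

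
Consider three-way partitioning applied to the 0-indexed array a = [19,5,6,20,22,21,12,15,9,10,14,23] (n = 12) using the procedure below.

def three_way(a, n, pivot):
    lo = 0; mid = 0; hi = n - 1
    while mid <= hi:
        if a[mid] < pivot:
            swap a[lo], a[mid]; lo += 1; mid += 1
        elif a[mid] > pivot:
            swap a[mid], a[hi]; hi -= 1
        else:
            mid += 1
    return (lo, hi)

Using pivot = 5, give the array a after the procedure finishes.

[5,6,20,22,21,12,15,9,10,14,23,19]

lo=0 mid=0 hi=11
19>5: swap(0,11), hi=10 ⇒ [23,5,6,20,22,21,12,15,9,10,14,19]
23>5: swap(0,10), hi=9 ⇒ [14,5,6,20,22,21,12,15,9,10,23,19]
14>5: swap(0,9), hi=8 ⇒ [10,5,6,20,22,21,12,15,9,14,23,19]
10>5: swap(0,8), hi=7 ⇒ [9,5,6,20,22,21,12,15,10,14,23,19]
9>5: swap(0,7), hi=6 ⇒ [15,5,6,20,22,21,12,9,10,14,23,19]
15>5: swap(0,6), hi=5 ⇒ [12,5,6,20,22,21,15,9,10,14,23,19]
12>5: swap(0,5), hi=4 ⇒ [21,5,6,20,22,12,15,9,10,14,23,19]
21>5: swap(0,4), hi=3 ⇒ [22,5,6,20,21,12,15,9,10,14,23,19]
22>5: swap(0,3), hi=2 ⇒ [20,5,6,22,21,12,15,9,10,14,23,19]
20>5: swap(0,2), hi=1 ⇒ [6,5,20,22,21,12,15,9,10,14,23,19]
6>5: swap(0,1), hi=0 ⇒ [5,6,20,22,21,12,15,9,10,14,23,19]
5=5: mid=1
done. lo=0 hi=0; a=[5,6,20,22,21,12,15,9,10,14,23,19]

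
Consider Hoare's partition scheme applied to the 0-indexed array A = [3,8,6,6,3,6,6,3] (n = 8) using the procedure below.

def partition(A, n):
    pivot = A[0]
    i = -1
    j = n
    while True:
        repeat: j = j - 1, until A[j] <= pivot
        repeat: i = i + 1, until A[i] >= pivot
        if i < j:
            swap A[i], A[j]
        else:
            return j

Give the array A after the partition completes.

pivot = A[0] = 3; i = -1, j = 8
j→7 (A[7]=3≤3), i→0 (A[0]=3≥3); i<j, swap → [3,8,6,6,3,6,6,3]
j→4 (A[4]=3≤3), i→1 (A[1]=8≥3); i<j, swap → [3,3,6,6,8,6,6,3]
j→1, i→2; i≥j, return j=1. A = [3,3,6,6,8,6,6,3]

[3,3,6,6,8,6,6,3]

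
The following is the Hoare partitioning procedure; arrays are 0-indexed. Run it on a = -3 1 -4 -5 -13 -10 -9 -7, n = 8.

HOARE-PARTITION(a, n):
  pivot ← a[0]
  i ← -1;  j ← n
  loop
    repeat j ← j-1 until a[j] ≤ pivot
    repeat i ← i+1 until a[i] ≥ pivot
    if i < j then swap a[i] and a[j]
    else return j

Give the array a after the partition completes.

-7 -9 -4 -5 -13 -10 1 -3

pivot = a[0] = -3; i = -1, j = 8
j→7 (a[7]=-7≤-3), i→0 (a[0]=-3≥-3); i<j, swap → -7 1 -4 -5 -13 -10 -9 -3
j→6 (a[6]=-9≤-3), i→1 (a[1]=1≥-3); i<j, swap → -7 -9 -4 -5 -13 -10 1 -3
j→5, i→6; i≥j, return j=5. a = -7 -9 -4 -5 -13 -10 1 -3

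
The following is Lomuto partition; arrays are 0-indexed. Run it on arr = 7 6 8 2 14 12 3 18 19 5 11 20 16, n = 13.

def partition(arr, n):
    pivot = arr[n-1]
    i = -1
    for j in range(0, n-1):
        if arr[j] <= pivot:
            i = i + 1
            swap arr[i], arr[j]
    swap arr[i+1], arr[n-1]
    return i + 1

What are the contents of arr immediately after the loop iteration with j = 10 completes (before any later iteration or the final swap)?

7 6 8 2 14 12 3 5 11 18 19 20 16

pivot = arr[12] = 16; i = -1
j=0: arr[0]=7 ≤ 16 → i=0, swap arr[0],arr[0] (no change) → 7 6 8 2 14 12 3 18 19 5 11 20 16
j=1: arr[1]=6 ≤ 16 → i=1, swap arr[1],arr[1] (no change) → 7 6 8 2 14 12 3 18 19 5 11 20 16
j=2: arr[2]=8 ≤ 16 → i=2, swap arr[2],arr[2] (no change) → 7 6 8 2 14 12 3 18 19 5 11 20 16
j=3: arr[3]=2 ≤ 16 → i=3, swap arr[3],arr[3] (no change) → 7 6 8 2 14 12 3 18 19 5 11 20 16
j=4: arr[4]=14 ≤ 16 → i=4, swap arr[4],arr[4] (no change) → 7 6 8 2 14 12 3 18 19 5 11 20 16
j=5: arr[5]=12 ≤ 16 → i=5, swap arr[5],arr[5] (no change) → 7 6 8 2 14 12 3 18 19 5 11 20 16
j=6: arr[6]=3 ≤ 16 → i=6, swap arr[6],arr[6] (no change) → 7 6 8 2 14 12 3 18 19 5 11 20 16
j=7: arr[7]=18 > 16 → no swap
j=8: arr[8]=19 > 16 → no swap
j=9: arr[9]=5 ≤ 16 → i=7, swap arr[7],arr[9] → 7 6 8 2 14 12 3 5 19 18 11 20 16
j=10: arr[10]=11 ≤ 16 → i=8, swap arr[8],arr[10] → 7 6 8 2 14 12 3 5 11 18 19 20 16
(after j=10) arr = 7 6 8 2 14 12 3 5 11 18 19 20 16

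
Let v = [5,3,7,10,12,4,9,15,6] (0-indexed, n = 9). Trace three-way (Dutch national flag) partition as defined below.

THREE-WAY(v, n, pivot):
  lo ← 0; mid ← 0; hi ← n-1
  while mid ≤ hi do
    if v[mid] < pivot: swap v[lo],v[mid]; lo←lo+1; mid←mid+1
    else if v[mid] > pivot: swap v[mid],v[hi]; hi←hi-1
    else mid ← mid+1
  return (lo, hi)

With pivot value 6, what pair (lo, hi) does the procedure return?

(3, 3)

lo=0 mid=0 hi=8
5<6: swap(0,0), lo=1 mid=1 ⇒ [5,3,7,10,12,4,9,15,6]
3<6: swap(1,1), lo=2 mid=2 ⇒ [5,3,7,10,12,4,9,15,6]
7>6: swap(2,8), hi=7 ⇒ [5,3,6,10,12,4,9,15,7]
6=6: mid=3
10>6: swap(3,7), hi=6 ⇒ [5,3,6,15,12,4,9,10,7]
15>6: swap(3,6), hi=5 ⇒ [5,3,6,9,12,4,15,10,7]
9>6: swap(3,5), hi=4 ⇒ [5,3,6,4,12,9,15,10,7]
4<6: swap(2,3), lo=3 mid=4 ⇒ [5,3,4,6,12,9,15,10,7]
12>6: swap(4,4), hi=3 ⇒ [5,3,4,6,12,9,15,10,7]
done. lo=3 hi=3; v=[5,3,4,6,12,9,15,10,7]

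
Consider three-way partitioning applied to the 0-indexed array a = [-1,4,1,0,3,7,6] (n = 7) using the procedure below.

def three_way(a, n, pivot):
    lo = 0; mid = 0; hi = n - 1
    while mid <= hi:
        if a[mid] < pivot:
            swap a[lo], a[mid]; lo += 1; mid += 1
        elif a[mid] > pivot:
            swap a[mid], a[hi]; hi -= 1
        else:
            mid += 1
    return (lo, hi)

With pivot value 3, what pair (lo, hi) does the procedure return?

(3, 3)

lo=0 mid=0 hi=6
-1<3: swap(0,0), lo=1 mid=1 ⇒ [-1,4,1,0,3,7,6]
4>3: swap(1,6), hi=5 ⇒ [-1,6,1,0,3,7,4]
6>3: swap(1,5), hi=4 ⇒ [-1,7,1,0,3,6,4]
7>3: swap(1,4), hi=3 ⇒ [-1,3,1,0,7,6,4]
3=3: mid=2
1<3: swap(1,2), lo=2 mid=3 ⇒ [-1,1,3,0,7,6,4]
0<3: swap(2,3), lo=3 mid=4 ⇒ [-1,1,0,3,7,6,4]
done. lo=3 hi=3; a=[-1,1,0,3,7,6,4]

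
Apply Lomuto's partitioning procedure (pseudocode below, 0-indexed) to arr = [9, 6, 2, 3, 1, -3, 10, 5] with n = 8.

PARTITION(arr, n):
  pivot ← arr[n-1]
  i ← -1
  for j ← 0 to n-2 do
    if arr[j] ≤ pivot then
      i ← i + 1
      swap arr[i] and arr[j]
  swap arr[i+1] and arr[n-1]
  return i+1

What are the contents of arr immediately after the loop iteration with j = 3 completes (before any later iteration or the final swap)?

pivot=5, i=-1
j=0: 9>5, skip
j=1: 6>5, skip
j=2: 2≤5, i=0, swap(0,2) ⇒ [2, 6, 9, 3, 1, -3, 10, 5]
j=3: 3≤5, i=1, swap(1,3) ⇒ [2, 3, 9, 6, 1, -3, 10, 5]
(after j=3) arr = [2, 3, 9, 6, 1, -3, 10, 5]

[2, 3, 9, 6, 1, -3, 10, 5]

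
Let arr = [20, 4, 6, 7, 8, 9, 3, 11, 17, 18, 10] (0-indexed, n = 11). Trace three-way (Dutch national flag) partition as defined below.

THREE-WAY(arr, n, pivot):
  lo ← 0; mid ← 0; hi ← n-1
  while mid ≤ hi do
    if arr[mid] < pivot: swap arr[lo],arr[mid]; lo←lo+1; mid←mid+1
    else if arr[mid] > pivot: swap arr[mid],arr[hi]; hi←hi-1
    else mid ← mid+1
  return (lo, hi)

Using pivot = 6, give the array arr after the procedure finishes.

[3, 4, 6, 8, 9, 7, 11, 17, 18, 10, 20]

pivot = 6; lo=0, mid=0, hi=10
arr[mid]=20>6: swap arr[0],arr[10]; hi=9 → [10, 4, 6, 7, 8, 9, 3, 11, 17, 18, 20]
arr[mid]=10>6: swap arr[0],arr[9]; hi=8 → [18, 4, 6, 7, 8, 9, 3, 11, 17, 10, 20]
arr[mid]=18>6: swap arr[0],arr[8]; hi=7 → [17, 4, 6, 7, 8, 9, 3, 11, 18, 10, 20]
arr[mid]=17>6: swap arr[0],arr[7]; hi=6 → [11, 4, 6, 7, 8, 9, 3, 17, 18, 10, 20]
arr[mid]=11>6: swap arr[0],arr[6]; hi=5 → [3, 4, 6, 7, 8, 9, 11, 17, 18, 10, 20]
arr[mid]=3<6: swap arr[0],arr[0]; lo=1,mid=1 → [3, 4, 6, 7, 8, 9, 11, 17, 18, 10, 20]
arr[mid]=4<6: swap arr[1],arr[1]; lo=2,mid=2 → [3, 4, 6, 7, 8, 9, 11, 17, 18, 10, 20]
arr[mid]=6=6: mid=3
arr[mid]=7>6: swap arr[3],arr[5]; hi=4 → [3, 4, 6, 9, 8, 7, 11, 17, 18, 10, 20]
arr[mid]=9>6: swap arr[3],arr[4]; hi=3 → [3, 4, 6, 8, 9, 7, 11, 17, 18, 10, 20]
arr[mid]=8>6: swap arr[3],arr[3]; hi=2 → [3, 4, 6, 8, 9, 7, 11, 17, 18, 10, 20]
end: lo=2, hi=2; arr = [3, 4, 6, 8, 9, 7, 11, 17, 18, 10, 20]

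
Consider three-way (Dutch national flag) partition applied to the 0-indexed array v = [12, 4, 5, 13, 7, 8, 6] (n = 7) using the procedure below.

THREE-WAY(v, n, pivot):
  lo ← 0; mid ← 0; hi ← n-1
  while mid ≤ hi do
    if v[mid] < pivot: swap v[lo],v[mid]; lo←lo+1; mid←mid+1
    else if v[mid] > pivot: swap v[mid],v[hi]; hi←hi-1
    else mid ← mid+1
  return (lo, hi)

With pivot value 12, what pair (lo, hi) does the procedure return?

pivot = 12; lo=0, mid=0, hi=6
v[mid]=12=12: mid=1
v[mid]=4<12: swap v[0],v[1]; lo=1,mid=2 → [4, 12, 5, 13, 7, 8, 6]
v[mid]=5<12: swap v[1],v[2]; lo=2,mid=3 → [4, 5, 12, 13, 7, 8, 6]
v[mid]=13>12: swap v[3],v[6]; hi=5 → [4, 5, 12, 6, 7, 8, 13]
v[mid]=6<12: swap v[2],v[3]; lo=3,mid=4 → [4, 5, 6, 12, 7, 8, 13]
v[mid]=7<12: swap v[3],v[4]; lo=4,mid=5 → [4, 5, 6, 7, 12, 8, 13]
v[mid]=8<12: swap v[4],v[5]; lo=5,mid=6 → [4, 5, 6, 7, 8, 12, 13]
end: lo=5, hi=5; v = [4, 5, 6, 7, 8, 12, 13]

(5, 5)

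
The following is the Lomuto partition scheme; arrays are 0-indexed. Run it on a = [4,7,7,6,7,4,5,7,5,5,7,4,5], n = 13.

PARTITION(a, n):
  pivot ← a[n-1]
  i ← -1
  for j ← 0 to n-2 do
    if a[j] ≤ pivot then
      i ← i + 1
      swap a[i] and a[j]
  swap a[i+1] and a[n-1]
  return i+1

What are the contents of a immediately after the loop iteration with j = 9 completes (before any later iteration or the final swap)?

[4,4,5,5,5,7,7,7,6,7,7,4,5]

pivot = a[12] = 5; i = -1
j=0: a[0]=4 ≤ 5 → i=0, swap a[0],a[0] (no change) → [4,7,7,6,7,4,5,7,5,5,7,4,5]
j=1: a[1]=7 > 5 → no swap
j=2: a[2]=7 > 5 → no swap
j=3: a[3]=6 > 5 → no swap
j=4: a[4]=7 > 5 → no swap
j=5: a[5]=4 ≤ 5 → i=1, swap a[1],a[5] → [4,4,7,6,7,7,5,7,5,5,7,4,5]
j=6: a[6]=5 ≤ 5 → i=2, swap a[2],a[6] → [4,4,5,6,7,7,7,7,5,5,7,4,5]
j=7: a[7]=7 > 5 → no swap
j=8: a[8]=5 ≤ 5 → i=3, swap a[3],a[8] → [4,4,5,5,7,7,7,7,6,5,7,4,5]
j=9: a[9]=5 ≤ 5 → i=4, swap a[4],a[9] → [4,4,5,5,5,7,7,7,6,7,7,4,5]
(after j=9) a = [4,4,5,5,5,7,7,7,6,7,7,4,5]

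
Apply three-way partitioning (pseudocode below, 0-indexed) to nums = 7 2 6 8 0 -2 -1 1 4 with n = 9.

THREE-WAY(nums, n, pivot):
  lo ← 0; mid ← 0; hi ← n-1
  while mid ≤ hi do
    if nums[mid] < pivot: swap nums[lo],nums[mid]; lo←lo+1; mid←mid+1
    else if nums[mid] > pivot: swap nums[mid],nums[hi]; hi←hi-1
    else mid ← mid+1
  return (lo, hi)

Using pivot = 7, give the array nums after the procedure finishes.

lo=0 mid=0 hi=8
7=7: mid=1
2<7: swap(0,1), lo=1 mid=2 ⇒ 2 7 6 8 0 -2 -1 1 4
6<7: swap(1,2), lo=2 mid=3 ⇒ 2 6 7 8 0 -2 -1 1 4
8>7: swap(3,8), hi=7 ⇒ 2 6 7 4 0 -2 -1 1 8
4<7: swap(2,3), lo=3 mid=4 ⇒ 2 6 4 7 0 -2 -1 1 8
0<7: swap(3,4), lo=4 mid=5 ⇒ 2 6 4 0 7 -2 -1 1 8
-2<7: swap(4,5), lo=5 mid=6 ⇒ 2 6 4 0 -2 7 -1 1 8
-1<7: swap(5,6), lo=6 mid=7 ⇒ 2 6 4 0 -2 -1 7 1 8
1<7: swap(6,7), lo=7 mid=8 ⇒ 2 6 4 0 -2 -1 1 7 8
done. lo=7 hi=7; nums=2 6 4 0 -2 -1 1 7 8

2 6 4 0 -2 -1 1 7 8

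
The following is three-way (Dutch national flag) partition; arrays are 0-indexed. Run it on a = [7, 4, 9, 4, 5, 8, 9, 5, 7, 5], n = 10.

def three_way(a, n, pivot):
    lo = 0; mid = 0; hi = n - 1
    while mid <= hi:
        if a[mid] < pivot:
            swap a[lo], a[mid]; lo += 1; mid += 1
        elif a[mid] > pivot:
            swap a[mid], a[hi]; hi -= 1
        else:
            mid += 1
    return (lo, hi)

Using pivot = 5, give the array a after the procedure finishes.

pivot = 5; lo=0, mid=0, hi=9
a[mid]=7>5: swap a[0],a[9]; hi=8 → [5, 4, 9, 4, 5, 8, 9, 5, 7, 7]
a[mid]=5=5: mid=1
a[mid]=4<5: swap a[0],a[1]; lo=1,mid=2 → [4, 5, 9, 4, 5, 8, 9, 5, 7, 7]
a[mid]=9>5: swap a[2],a[8]; hi=7 → [4, 5, 7, 4, 5, 8, 9, 5, 9, 7]
a[mid]=7>5: swap a[2],a[7]; hi=6 → [4, 5, 5, 4, 5, 8, 9, 7, 9, 7]
a[mid]=5=5: mid=3
a[mid]=4<5: swap a[1],a[3]; lo=2,mid=4 → [4, 4, 5, 5, 5, 8, 9, 7, 9, 7]
a[mid]=5=5: mid=5
a[mid]=8>5: swap a[5],a[6]; hi=5 → [4, 4, 5, 5, 5, 9, 8, 7, 9, 7]
a[mid]=9>5: swap a[5],a[5]; hi=4 → [4, 4, 5, 5, 5, 9, 8, 7, 9, 7]
end: lo=2, hi=4; a = [4, 4, 5, 5, 5, 9, 8, 7, 9, 7]

[4, 4, 5, 5, 5, 9, 8, 7, 9, 7]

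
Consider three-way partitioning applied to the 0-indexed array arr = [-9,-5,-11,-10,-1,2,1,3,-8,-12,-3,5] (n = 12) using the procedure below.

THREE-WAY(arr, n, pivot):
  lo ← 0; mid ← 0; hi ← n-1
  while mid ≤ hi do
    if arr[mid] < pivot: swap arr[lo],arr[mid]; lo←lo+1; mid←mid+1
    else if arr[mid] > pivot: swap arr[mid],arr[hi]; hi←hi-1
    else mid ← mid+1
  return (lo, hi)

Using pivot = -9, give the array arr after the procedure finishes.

lo=0 mid=0 hi=11
-9=-9: mid=1
-5>-9: swap(1,11), hi=10 ⇒ [-9,5,-11,-10,-1,2,1,3,-8,-12,-3,-5]
5>-9: swap(1,10), hi=9 ⇒ [-9,-3,-11,-10,-1,2,1,3,-8,-12,5,-5]
-3>-9: swap(1,9), hi=8 ⇒ [-9,-12,-11,-10,-1,2,1,3,-8,-3,5,-5]
-12<-9: swap(0,1), lo=1 mid=2 ⇒ [-12,-9,-11,-10,-1,2,1,3,-8,-3,5,-5]
-11<-9: swap(1,2), lo=2 mid=3 ⇒ [-12,-11,-9,-10,-1,2,1,3,-8,-3,5,-5]
-10<-9: swap(2,3), lo=3 mid=4 ⇒ [-12,-11,-10,-9,-1,2,1,3,-8,-3,5,-5]
-1>-9: swap(4,8), hi=7 ⇒ [-12,-11,-10,-9,-8,2,1,3,-1,-3,5,-5]
-8>-9: swap(4,7), hi=6 ⇒ [-12,-11,-10,-9,3,2,1,-8,-1,-3,5,-5]
3>-9: swap(4,6), hi=5 ⇒ [-12,-11,-10,-9,1,2,3,-8,-1,-3,5,-5]
1>-9: swap(4,5), hi=4 ⇒ [-12,-11,-10,-9,2,1,3,-8,-1,-3,5,-5]
2>-9: swap(4,4), hi=3 ⇒ [-12,-11,-10,-9,2,1,3,-8,-1,-3,5,-5]
done. lo=3 hi=3; arr=[-12,-11,-10,-9,2,1,3,-8,-1,-3,5,-5]

[-12,-11,-10,-9,2,1,3,-8,-1,-3,5,-5]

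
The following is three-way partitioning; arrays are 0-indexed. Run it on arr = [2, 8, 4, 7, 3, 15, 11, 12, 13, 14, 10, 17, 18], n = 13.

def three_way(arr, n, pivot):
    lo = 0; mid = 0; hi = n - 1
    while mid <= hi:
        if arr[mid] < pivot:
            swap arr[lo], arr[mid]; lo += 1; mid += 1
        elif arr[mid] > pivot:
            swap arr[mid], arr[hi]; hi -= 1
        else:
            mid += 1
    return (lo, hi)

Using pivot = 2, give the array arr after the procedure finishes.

lo=0 mid=0 hi=12
2=2: mid=1
8>2: swap(1,12), hi=11 ⇒ [2, 18, 4, 7, 3, 15, 11, 12, 13, 14, 10, 17, 8]
18>2: swap(1,11), hi=10 ⇒ [2, 17, 4, 7, 3, 15, 11, 12, 13, 14, 10, 18, 8]
17>2: swap(1,10), hi=9 ⇒ [2, 10, 4, 7, 3, 15, 11, 12, 13, 14, 17, 18, 8]
10>2: swap(1,9), hi=8 ⇒ [2, 14, 4, 7, 3, 15, 11, 12, 13, 10, 17, 18, 8]
14>2: swap(1,8), hi=7 ⇒ [2, 13, 4, 7, 3, 15, 11, 12, 14, 10, 17, 18, 8]
13>2: swap(1,7), hi=6 ⇒ [2, 12, 4, 7, 3, 15, 11, 13, 14, 10, 17, 18, 8]
12>2: swap(1,6), hi=5 ⇒ [2, 11, 4, 7, 3, 15, 12, 13, 14, 10, 17, 18, 8]
11>2: swap(1,5), hi=4 ⇒ [2, 15, 4, 7, 3, 11, 12, 13, 14, 10, 17, 18, 8]
15>2: swap(1,4), hi=3 ⇒ [2, 3, 4, 7, 15, 11, 12, 13, 14, 10, 17, 18, 8]
3>2: swap(1,3), hi=2 ⇒ [2, 7, 4, 3, 15, 11, 12, 13, 14, 10, 17, 18, 8]
7>2: swap(1,2), hi=1 ⇒ [2, 4, 7, 3, 15, 11, 12, 13, 14, 10, 17, 18, 8]
4>2: swap(1,1), hi=0 ⇒ [2, 4, 7, 3, 15, 11, 12, 13, 14, 10, 17, 18, 8]
done. lo=0 hi=0; arr=[2, 4, 7, 3, 15, 11, 12, 13, 14, 10, 17, 18, 8]

[2, 4, 7, 3, 15, 11, 12, 13, 14, 10, 17, 18, 8]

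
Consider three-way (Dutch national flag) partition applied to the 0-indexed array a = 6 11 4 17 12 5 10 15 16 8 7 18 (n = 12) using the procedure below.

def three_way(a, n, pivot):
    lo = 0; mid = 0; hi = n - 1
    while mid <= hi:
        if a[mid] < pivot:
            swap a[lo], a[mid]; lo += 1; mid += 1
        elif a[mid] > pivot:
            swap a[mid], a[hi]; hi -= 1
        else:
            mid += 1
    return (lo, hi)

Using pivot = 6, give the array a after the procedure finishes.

pivot = 6; lo=0, mid=0, hi=11
a[mid]=6=6: mid=1
a[mid]=11>6: swap a[1],a[11]; hi=10 → 6 18 4 17 12 5 10 15 16 8 7 11
a[mid]=18>6: swap a[1],a[10]; hi=9 → 6 7 4 17 12 5 10 15 16 8 18 11
a[mid]=7>6: swap a[1],a[9]; hi=8 → 6 8 4 17 12 5 10 15 16 7 18 11
a[mid]=8>6: swap a[1],a[8]; hi=7 → 6 16 4 17 12 5 10 15 8 7 18 11
a[mid]=16>6: swap a[1],a[7]; hi=6 → 6 15 4 17 12 5 10 16 8 7 18 11
a[mid]=15>6: swap a[1],a[6]; hi=5 → 6 10 4 17 12 5 15 16 8 7 18 11
a[mid]=10>6: swap a[1],a[5]; hi=4 → 6 5 4 17 12 10 15 16 8 7 18 11
a[mid]=5<6: swap a[0],a[1]; lo=1,mid=2 → 5 6 4 17 12 10 15 16 8 7 18 11
a[mid]=4<6: swap a[1],a[2]; lo=2,mid=3 → 5 4 6 17 12 10 15 16 8 7 18 11
a[mid]=17>6: swap a[3],a[4]; hi=3 → 5 4 6 12 17 10 15 16 8 7 18 11
a[mid]=12>6: swap a[3],a[3]; hi=2 → 5 4 6 12 17 10 15 16 8 7 18 11
end: lo=2, hi=2; a = 5 4 6 12 17 10 15 16 8 7 18 11

5 4 6 12 17 10 15 16 8 7 18 11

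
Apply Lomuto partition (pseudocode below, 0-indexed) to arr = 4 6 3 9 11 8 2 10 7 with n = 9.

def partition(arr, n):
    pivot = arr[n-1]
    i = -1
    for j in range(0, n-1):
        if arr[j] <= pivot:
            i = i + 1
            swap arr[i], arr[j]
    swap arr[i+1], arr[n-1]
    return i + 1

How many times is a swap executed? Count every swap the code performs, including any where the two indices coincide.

pivot = arr[8] = 7; i = -1
j=0: arr[0]=4 ≤ 7 → i=0, swap arr[0],arr[0] (no change) → 4 6 3 9 11 8 2 10 7
j=1: arr[1]=6 ≤ 7 → i=1, swap arr[1],arr[1] (no change) → 4 6 3 9 11 8 2 10 7
j=2: arr[2]=3 ≤ 7 → i=2, swap arr[2],arr[2] (no change) → 4 6 3 9 11 8 2 10 7
j=3: arr[3]=9 > 7 → no swap
j=4: arr[4]=11 > 7 → no swap
j=5: arr[5]=8 > 7 → no swap
j=6: arr[6]=2 ≤ 7 → i=3, swap arr[3],arr[6] → 4 6 3 2 11 8 9 10 7
j=7: arr[7]=10 > 7 → no swap
final swap arr[4],arr[8] → 4 6 3 2 7 8 9 10 11; return 4

5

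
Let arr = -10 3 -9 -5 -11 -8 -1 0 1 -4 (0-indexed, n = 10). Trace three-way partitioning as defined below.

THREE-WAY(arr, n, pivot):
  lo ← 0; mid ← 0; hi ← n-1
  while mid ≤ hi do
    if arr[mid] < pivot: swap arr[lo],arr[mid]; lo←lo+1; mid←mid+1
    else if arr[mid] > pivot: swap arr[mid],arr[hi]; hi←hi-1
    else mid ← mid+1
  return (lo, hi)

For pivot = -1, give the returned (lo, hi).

pivot = -1; lo=0, mid=0, hi=9
arr[mid]=-10<-1: swap arr[0],arr[0]; lo=1,mid=1 → -10 3 -9 -5 -11 -8 -1 0 1 -4
arr[mid]=3>-1: swap arr[1],arr[9]; hi=8 → -10 -4 -9 -5 -11 -8 -1 0 1 3
arr[mid]=-4<-1: swap arr[1],arr[1]; lo=2,mid=2 → -10 -4 -9 -5 -11 -8 -1 0 1 3
arr[mid]=-9<-1: swap arr[2],arr[2]; lo=3,mid=3 → -10 -4 -9 -5 -11 -8 -1 0 1 3
arr[mid]=-5<-1: swap arr[3],arr[3]; lo=4,mid=4 → -10 -4 -9 -5 -11 -8 -1 0 1 3
arr[mid]=-11<-1: swap arr[4],arr[4]; lo=5,mid=5 → -10 -4 -9 -5 -11 -8 -1 0 1 3
arr[mid]=-8<-1: swap arr[5],arr[5]; lo=6,mid=6 → -10 -4 -9 -5 -11 -8 -1 0 1 3
arr[mid]=-1=-1: mid=7
arr[mid]=0>-1: swap arr[7],arr[8]; hi=7 → -10 -4 -9 -5 -11 -8 -1 1 0 3
arr[mid]=1>-1: swap arr[7],arr[7]; hi=6 → -10 -4 -9 -5 -11 -8 -1 1 0 3
end: lo=6, hi=6; arr = -10 -4 -9 -5 -11 -8 -1 1 0 3

(6, 6)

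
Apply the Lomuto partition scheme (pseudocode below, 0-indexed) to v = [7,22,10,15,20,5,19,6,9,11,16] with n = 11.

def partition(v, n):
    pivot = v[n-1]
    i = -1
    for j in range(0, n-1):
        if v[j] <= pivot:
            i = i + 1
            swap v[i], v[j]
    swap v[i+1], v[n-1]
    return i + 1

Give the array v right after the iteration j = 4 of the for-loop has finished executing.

pivot = v[10] = 16; i = -1
j=0: v[0]=7 ≤ 16 → i=0, swap v[0],v[0] (no change) → [7,22,10,15,20,5,19,6,9,11,16]
j=1: v[1]=22 > 16 → no swap
j=2: v[2]=10 ≤ 16 → i=1, swap v[1],v[2] → [7,10,22,15,20,5,19,6,9,11,16]
j=3: v[3]=15 ≤ 16 → i=2, swap v[2],v[3] → [7,10,15,22,20,5,19,6,9,11,16]
j=4: v[4]=20 > 16 → no swap
(after j=4) v = [7,10,15,22,20,5,19,6,9,11,16]

[7,10,15,22,20,5,19,6,9,11,16]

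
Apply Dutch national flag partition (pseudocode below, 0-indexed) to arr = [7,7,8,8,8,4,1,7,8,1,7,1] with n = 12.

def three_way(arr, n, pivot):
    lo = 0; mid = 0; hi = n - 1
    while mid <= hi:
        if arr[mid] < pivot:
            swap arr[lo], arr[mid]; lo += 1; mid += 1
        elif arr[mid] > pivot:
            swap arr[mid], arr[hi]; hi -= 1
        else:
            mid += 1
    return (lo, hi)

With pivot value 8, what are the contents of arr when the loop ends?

pivot = 8; lo=0, mid=0, hi=11
arr[mid]=7<8: swap arr[0],arr[0]; lo=1,mid=1 → [7,7,8,8,8,4,1,7,8,1,7,1]
arr[mid]=7<8: swap arr[1],arr[1]; lo=2,mid=2 → [7,7,8,8,8,4,1,7,8,1,7,1]
arr[mid]=8=8: mid=3
arr[mid]=8=8: mid=4
arr[mid]=8=8: mid=5
arr[mid]=4<8: swap arr[2],arr[5]; lo=3,mid=6 → [7,7,4,8,8,8,1,7,8,1,7,1]
arr[mid]=1<8: swap arr[3],arr[6]; lo=4,mid=7 → [7,7,4,1,8,8,8,7,8,1,7,1]
arr[mid]=7<8: swap arr[4],arr[7]; lo=5,mid=8 → [7,7,4,1,7,8,8,8,8,1,7,1]
arr[mid]=8=8: mid=9
arr[mid]=1<8: swap arr[5],arr[9]; lo=6,mid=10 → [7,7,4,1,7,1,8,8,8,8,7,1]
arr[mid]=7<8: swap arr[6],arr[10]; lo=7,mid=11 → [7,7,4,1,7,1,7,8,8,8,8,1]
arr[mid]=1<8: swap arr[7],arr[11]; lo=8,mid=12 → [7,7,4,1,7,1,7,1,8,8,8,8]
end: lo=8, hi=11; arr = [7,7,4,1,7,1,7,1,8,8,8,8]

[7,7,4,1,7,1,7,1,8,8,8,8]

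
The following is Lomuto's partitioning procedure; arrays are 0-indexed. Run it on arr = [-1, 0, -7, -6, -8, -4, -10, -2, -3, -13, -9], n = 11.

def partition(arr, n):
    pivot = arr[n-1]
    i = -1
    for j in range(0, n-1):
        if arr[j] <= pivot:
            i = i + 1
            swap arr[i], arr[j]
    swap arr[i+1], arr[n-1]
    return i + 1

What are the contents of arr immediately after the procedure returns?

pivot=-9, i=-1
j=0: -1>-9, skip
j=1: 0>-9, skip
j=2: -7>-9, skip
j=3: -6>-9, skip
j=4: -8>-9, skip
j=5: -4>-9, skip
j=6: -10≤-9, i=0, swap(0,6) ⇒ [-10, 0, -7, -6, -8, -4, -1, -2, -3, -13, -9]
j=7: -2>-9, skip
j=8: -3>-9, skip
j=9: -13≤-9, i=1, swap(1,9) ⇒ [-10, -13, -7, -6, -8, -4, -1, -2, -3, 0, -9]
swap(2,10) ⇒ [-10, -13, -9, -6, -8, -4, -1, -2, -3, 0, -7]; return 2

[-10, -13, -9, -6, -8, -4, -1, -2, -3, 0, -7]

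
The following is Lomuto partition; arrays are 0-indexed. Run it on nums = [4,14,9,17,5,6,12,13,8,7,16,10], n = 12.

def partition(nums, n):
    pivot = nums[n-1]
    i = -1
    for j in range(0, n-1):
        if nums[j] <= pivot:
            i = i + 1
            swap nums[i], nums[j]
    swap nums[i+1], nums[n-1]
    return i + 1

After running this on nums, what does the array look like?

pivot=10, i=-1
j=0: 4≤10, i=0, swap(0,0) ⇒ [4,14,9,17,5,6,12,13,8,7,16,10]
j=1: 14>10, skip
j=2: 9≤10, i=1, swap(1,2) ⇒ [4,9,14,17,5,6,12,13,8,7,16,10]
j=3: 17>10, skip
j=4: 5≤10, i=2, swap(2,4) ⇒ [4,9,5,17,14,6,12,13,8,7,16,10]
j=5: 6≤10, i=3, swap(3,5) ⇒ [4,9,5,6,14,17,12,13,8,7,16,10]
j=6: 12>10, skip
j=7: 13>10, skip
j=8: 8≤10, i=4, swap(4,8) ⇒ [4,9,5,6,8,17,12,13,14,7,16,10]
j=9: 7≤10, i=5, swap(5,9) ⇒ [4,9,5,6,8,7,12,13,14,17,16,10]
j=10: 16>10, skip
swap(6,11) ⇒ [4,9,5,6,8,7,10,13,14,17,16,12]; return 6

[4,9,5,6,8,7,10,13,14,17,16,12]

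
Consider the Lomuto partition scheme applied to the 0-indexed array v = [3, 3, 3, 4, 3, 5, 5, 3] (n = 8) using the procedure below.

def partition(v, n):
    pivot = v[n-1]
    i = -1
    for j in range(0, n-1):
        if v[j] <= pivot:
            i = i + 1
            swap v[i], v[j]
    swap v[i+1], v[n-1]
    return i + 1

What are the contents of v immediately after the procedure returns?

pivot = v[7] = 3; i = -1
j=0: v[0]=3 ≤ 3 → i=0, swap v[0],v[0] (no change) → [3, 3, 3, 4, 3, 5, 5, 3]
j=1: v[1]=3 ≤ 3 → i=1, swap v[1],v[1] (no change) → [3, 3, 3, 4, 3, 5, 5, 3]
j=2: v[2]=3 ≤ 3 → i=2, swap v[2],v[2] (no change) → [3, 3, 3, 4, 3, 5, 5, 3]
j=3: v[3]=4 > 3 → no swap
j=4: v[4]=3 ≤ 3 → i=3, swap v[3],v[4] → [3, 3, 3, 3, 4, 5, 5, 3]
j=5: v[5]=5 > 3 → no swap
j=6: v[6]=5 > 3 → no swap
final swap v[4],v[7] → [3, 3, 3, 3, 3, 5, 5, 4]; return 4

[3, 3, 3, 3, 3, 5, 5, 4]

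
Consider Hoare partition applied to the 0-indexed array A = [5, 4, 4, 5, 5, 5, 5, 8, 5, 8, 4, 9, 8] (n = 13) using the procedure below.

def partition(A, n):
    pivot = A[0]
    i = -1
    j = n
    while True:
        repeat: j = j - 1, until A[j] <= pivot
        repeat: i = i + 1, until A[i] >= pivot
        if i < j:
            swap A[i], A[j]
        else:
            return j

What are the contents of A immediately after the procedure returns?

pivot = A[0] = 5; i = -1, j = 13
j→10 (A[10]=4≤5), i→0 (A[0]=5≥5); i<j, swap → [4, 4, 4, 5, 5, 5, 5, 8, 5, 8, 5, 9, 8]
j→8 (A[8]=5≤5), i→3 (A[3]=5≥5); i<j, swap → [4, 4, 4, 5, 5, 5, 5, 8, 5, 8, 5, 9, 8]
j→6 (A[6]=5≤5), i→4 (A[4]=5≥5); i<j, swap → [4, 4, 4, 5, 5, 5, 5, 8, 5, 8, 5, 9, 8]
j→5, i→5; i≥j, return j=5. A = [4, 4, 4, 5, 5, 5, 5, 8, 5, 8, 5, 9, 8]

[4, 4, 4, 5, 5, 5, 5, 8, 5, 8, 5, 9, 8]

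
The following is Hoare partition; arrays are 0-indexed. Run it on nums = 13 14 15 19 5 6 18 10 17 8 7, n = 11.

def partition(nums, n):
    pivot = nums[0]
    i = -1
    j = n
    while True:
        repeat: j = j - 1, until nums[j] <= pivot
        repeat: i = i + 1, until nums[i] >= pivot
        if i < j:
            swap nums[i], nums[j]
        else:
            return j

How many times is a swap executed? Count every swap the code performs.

4

pivot = nums[0] = 13; i = -1, j = 11
j→10 (nums[10]=7≤13), i→0 (nums[0]=13≥13); i<j, swap → 7 14 15 19 5 6 18 10 17 8 13
j→9 (nums[9]=8≤13), i→1 (nums[1]=14≥13); i<j, swap → 7 8 15 19 5 6 18 10 17 14 13
j→7 (nums[7]=10≤13), i→2 (nums[2]=15≥13); i<j, swap → 7 8 10 19 5 6 18 15 17 14 13
j→5 (nums[5]=6≤13), i→3 (nums[3]=19≥13); i<j, swap → 7 8 10 6 5 19 18 15 17 14 13
j→4, i→5; i≥j, return j=4. nums = 7 8 10 6 5 19 18 15 17 14 13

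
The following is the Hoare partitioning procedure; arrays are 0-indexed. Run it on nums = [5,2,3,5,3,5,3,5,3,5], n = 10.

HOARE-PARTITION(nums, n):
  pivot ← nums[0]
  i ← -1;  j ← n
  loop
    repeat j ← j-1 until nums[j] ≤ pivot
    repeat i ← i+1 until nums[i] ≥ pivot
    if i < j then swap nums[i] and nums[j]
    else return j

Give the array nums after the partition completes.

pivot = nums[0] = 5; i = -1, j = 10
j→9 (nums[9]=5≤5), i→0 (nums[0]=5≥5); i<j, swap → [5,2,3,5,3,5,3,5,3,5]
j→8 (nums[8]=3≤5), i→3 (nums[3]=5≥5); i<j, swap → [5,2,3,3,3,5,3,5,5,5]
j→7 (nums[7]=5≤5), i→5 (nums[5]=5≥5); i<j, swap → [5,2,3,3,3,5,3,5,5,5]
j→6, i→7; i≥j, return j=6. nums = [5,2,3,3,3,5,3,5,5,5]

[5,2,3,3,3,5,3,5,5,5]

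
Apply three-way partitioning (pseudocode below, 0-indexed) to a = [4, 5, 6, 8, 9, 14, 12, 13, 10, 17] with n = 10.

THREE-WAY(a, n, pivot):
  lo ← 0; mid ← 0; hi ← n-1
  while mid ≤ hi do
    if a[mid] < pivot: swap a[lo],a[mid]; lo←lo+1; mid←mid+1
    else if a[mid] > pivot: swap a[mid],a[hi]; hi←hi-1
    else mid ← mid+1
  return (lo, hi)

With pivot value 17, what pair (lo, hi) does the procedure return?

pivot = 17; lo=0, mid=0, hi=9
a[mid]=4<17: swap a[0],a[0]; lo=1,mid=1 → [4, 5, 6, 8, 9, 14, 12, 13, 10, 17]
a[mid]=5<17: swap a[1],a[1]; lo=2,mid=2 → [4, 5, 6, 8, 9, 14, 12, 13, 10, 17]
a[mid]=6<17: swap a[2],a[2]; lo=3,mid=3 → [4, 5, 6, 8, 9, 14, 12, 13, 10, 17]
a[mid]=8<17: swap a[3],a[3]; lo=4,mid=4 → [4, 5, 6, 8, 9, 14, 12, 13, 10, 17]
a[mid]=9<17: swap a[4],a[4]; lo=5,mid=5 → [4, 5, 6, 8, 9, 14, 12, 13, 10, 17]
a[mid]=14<17: swap a[5],a[5]; lo=6,mid=6 → [4, 5, 6, 8, 9, 14, 12, 13, 10, 17]
a[mid]=12<17: swap a[6],a[6]; lo=7,mid=7 → [4, 5, 6, 8, 9, 14, 12, 13, 10, 17]
a[mid]=13<17: swap a[7],a[7]; lo=8,mid=8 → [4, 5, 6, 8, 9, 14, 12, 13, 10, 17]
a[mid]=10<17: swap a[8],a[8]; lo=9,mid=9 → [4, 5, 6, 8, 9, 14, 12, 13, 10, 17]
a[mid]=17=17: mid=10
end: lo=9, hi=9; a = [4, 5, 6, 8, 9, 14, 12, 13, 10, 17]

(9, 9)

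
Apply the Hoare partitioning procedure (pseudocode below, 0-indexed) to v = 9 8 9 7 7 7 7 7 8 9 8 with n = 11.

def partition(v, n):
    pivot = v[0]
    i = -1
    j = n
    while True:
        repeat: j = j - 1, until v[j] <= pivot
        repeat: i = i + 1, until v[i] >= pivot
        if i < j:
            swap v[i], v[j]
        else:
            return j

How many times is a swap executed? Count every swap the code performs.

pivot = v[0] = 9; i = -1, j = 11
j→10 (v[10]=8≤9), i→0 (v[0]=9≥9); i<j, swap → 8 8 9 7 7 7 7 7 8 9 9
j→9 (v[9]=9≤9), i→2 (v[2]=9≥9); i<j, swap → 8 8 9 7 7 7 7 7 8 9 9
j→8, i→9; i≥j, return j=8. v = 8 8 9 7 7 7 7 7 8 9 9

2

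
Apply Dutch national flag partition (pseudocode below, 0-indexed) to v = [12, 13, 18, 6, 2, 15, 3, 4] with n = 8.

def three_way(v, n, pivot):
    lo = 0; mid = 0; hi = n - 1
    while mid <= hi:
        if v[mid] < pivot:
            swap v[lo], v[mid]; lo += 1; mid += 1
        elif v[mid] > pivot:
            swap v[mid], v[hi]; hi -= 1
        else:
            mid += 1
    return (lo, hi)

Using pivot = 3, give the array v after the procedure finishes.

pivot = 3; lo=0, mid=0, hi=7
v[mid]=12>3: swap v[0],v[7]; hi=6 → [4, 13, 18, 6, 2, 15, 3, 12]
v[mid]=4>3: swap v[0],v[6]; hi=5 → [3, 13, 18, 6, 2, 15, 4, 12]
v[mid]=3=3: mid=1
v[mid]=13>3: swap v[1],v[5]; hi=4 → [3, 15, 18, 6, 2, 13, 4, 12]
v[mid]=15>3: swap v[1],v[4]; hi=3 → [3, 2, 18, 6, 15, 13, 4, 12]
v[mid]=2<3: swap v[0],v[1]; lo=1,mid=2 → [2, 3, 18, 6, 15, 13, 4, 12]
v[mid]=18>3: swap v[2],v[3]; hi=2 → [2, 3, 6, 18, 15, 13, 4, 12]
v[mid]=6>3: swap v[2],v[2]; hi=1 → [2, 3, 6, 18, 15, 13, 4, 12]
end: lo=1, hi=1; v = [2, 3, 6, 18, 15, 13, 4, 12]

[2, 3, 6, 18, 15, 13, 4, 12]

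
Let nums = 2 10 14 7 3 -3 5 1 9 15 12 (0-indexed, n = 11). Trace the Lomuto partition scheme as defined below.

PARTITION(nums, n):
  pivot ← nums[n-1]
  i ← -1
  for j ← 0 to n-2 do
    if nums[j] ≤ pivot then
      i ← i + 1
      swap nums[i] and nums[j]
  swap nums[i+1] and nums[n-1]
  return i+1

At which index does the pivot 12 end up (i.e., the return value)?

pivot = nums[10] = 12; i = -1
j=0: nums[0]=2 ≤ 12 → i=0, swap nums[0],nums[0] (no change) → 2 10 14 7 3 -3 5 1 9 15 12
j=1: nums[1]=10 ≤ 12 → i=1, swap nums[1],nums[1] (no change) → 2 10 14 7 3 -3 5 1 9 15 12
j=2: nums[2]=14 > 12 → no swap
j=3: nums[3]=7 ≤ 12 → i=2, swap nums[2],nums[3] → 2 10 7 14 3 -3 5 1 9 15 12
j=4: nums[4]=3 ≤ 12 → i=3, swap nums[3],nums[4] → 2 10 7 3 14 -3 5 1 9 15 12
j=5: nums[5]=-3 ≤ 12 → i=4, swap nums[4],nums[5] → 2 10 7 3 -3 14 5 1 9 15 12
j=6: nums[6]=5 ≤ 12 → i=5, swap nums[5],nums[6] → 2 10 7 3 -3 5 14 1 9 15 12
j=7: nums[7]=1 ≤ 12 → i=6, swap nums[6],nums[7] → 2 10 7 3 -3 5 1 14 9 15 12
j=8: nums[8]=9 ≤ 12 → i=7, swap nums[7],nums[8] → 2 10 7 3 -3 5 1 9 14 15 12
j=9: nums[9]=15 > 12 → no swap
final swap nums[8],nums[10] → 2 10 7 3 -3 5 1 9 12 15 14; return 8

8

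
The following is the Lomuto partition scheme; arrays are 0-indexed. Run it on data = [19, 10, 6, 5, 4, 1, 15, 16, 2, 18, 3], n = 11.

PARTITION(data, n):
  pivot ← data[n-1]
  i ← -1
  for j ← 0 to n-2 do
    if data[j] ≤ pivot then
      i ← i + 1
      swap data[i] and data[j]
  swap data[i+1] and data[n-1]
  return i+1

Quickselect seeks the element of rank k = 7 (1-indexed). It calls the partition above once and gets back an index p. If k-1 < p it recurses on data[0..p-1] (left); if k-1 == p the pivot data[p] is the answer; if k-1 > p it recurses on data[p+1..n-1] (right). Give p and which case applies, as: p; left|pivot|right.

pivot=3, i=-1
j=0: 19>3, skip
j=1: 10>3, skip
j=2: 6>3, skip
j=3: 5>3, skip
j=4: 4>3, skip
j=5: 1≤3, i=0, swap(0,5) ⇒ [1, 10, 6, 5, 4, 19, 15, 16, 2, 18, 3]
j=6: 15>3, skip
j=7: 16>3, skip
j=8: 2≤3, i=1, swap(1,8) ⇒ [1, 2, 6, 5, 4, 19, 15, 16, 10, 18, 3]
j=9: 18>3, skip
swap(2,10) ⇒ [1, 2, 3, 5, 4, 19, 15, 16, 10, 18, 6]; return 2
p = 2; k-1 = 6 > 2 ⇒ right

2; right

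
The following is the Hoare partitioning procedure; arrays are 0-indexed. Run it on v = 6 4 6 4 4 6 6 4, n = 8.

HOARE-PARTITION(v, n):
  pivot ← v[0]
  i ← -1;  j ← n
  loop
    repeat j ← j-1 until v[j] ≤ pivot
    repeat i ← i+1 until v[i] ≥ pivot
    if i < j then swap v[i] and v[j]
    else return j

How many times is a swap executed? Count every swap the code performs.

2

pivot = v[0] = 6; i = -1, j = 8
j→7 (v[7]=4≤6), i→0 (v[0]=6≥6); i<j, swap → 4 4 6 4 4 6 6 6
j→6 (v[6]=6≤6), i→2 (v[2]=6≥6); i<j, swap → 4 4 6 4 4 6 6 6
j→5, i→5; i≥j, return j=5. v = 4 4 6 4 4 6 6 6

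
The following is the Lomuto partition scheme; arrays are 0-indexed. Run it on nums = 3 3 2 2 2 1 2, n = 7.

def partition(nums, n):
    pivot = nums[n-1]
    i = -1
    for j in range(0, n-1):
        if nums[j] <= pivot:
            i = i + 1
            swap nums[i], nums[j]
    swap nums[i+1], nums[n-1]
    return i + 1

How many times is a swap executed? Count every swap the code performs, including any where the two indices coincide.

pivot = nums[6] = 2; i = -1
j=0: nums[0]=3 > 2 → no swap
j=1: nums[1]=3 > 2 → no swap
j=2: nums[2]=2 ≤ 2 → i=0, swap nums[0],nums[2] → 2 3 3 2 2 1 2
j=3: nums[3]=2 ≤ 2 → i=1, swap nums[1],nums[3] → 2 2 3 3 2 1 2
j=4: nums[4]=2 ≤ 2 → i=2, swap nums[2],nums[4] → 2 2 2 3 3 1 2
j=5: nums[5]=1 ≤ 2 → i=3, swap nums[3],nums[5] → 2 2 2 1 3 3 2
final swap nums[4],nums[6] → 2 2 2 1 2 3 3; return 4

5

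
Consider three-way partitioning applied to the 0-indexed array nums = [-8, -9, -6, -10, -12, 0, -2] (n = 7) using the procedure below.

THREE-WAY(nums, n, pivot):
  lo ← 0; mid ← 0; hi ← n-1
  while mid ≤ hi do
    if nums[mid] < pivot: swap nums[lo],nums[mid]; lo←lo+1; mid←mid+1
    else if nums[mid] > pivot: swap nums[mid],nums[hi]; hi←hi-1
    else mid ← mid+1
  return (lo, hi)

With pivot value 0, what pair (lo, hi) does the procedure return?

lo=0 mid=0 hi=6
-8<0: swap(0,0), lo=1 mid=1 ⇒ [-8, -9, -6, -10, -12, 0, -2]
-9<0: swap(1,1), lo=2 mid=2 ⇒ [-8, -9, -6, -10, -12, 0, -2]
-6<0: swap(2,2), lo=3 mid=3 ⇒ [-8, -9, -6, -10, -12, 0, -2]
-10<0: swap(3,3), lo=4 mid=4 ⇒ [-8, -9, -6, -10, -12, 0, -2]
-12<0: swap(4,4), lo=5 mid=5 ⇒ [-8, -9, -6, -10, -12, 0, -2]
0=0: mid=6
-2<0: swap(5,6), lo=6 mid=7 ⇒ [-8, -9, -6, -10, -12, -2, 0]
done. lo=6 hi=6; nums=[-8, -9, -6, -10, -12, -2, 0]

(6, 6)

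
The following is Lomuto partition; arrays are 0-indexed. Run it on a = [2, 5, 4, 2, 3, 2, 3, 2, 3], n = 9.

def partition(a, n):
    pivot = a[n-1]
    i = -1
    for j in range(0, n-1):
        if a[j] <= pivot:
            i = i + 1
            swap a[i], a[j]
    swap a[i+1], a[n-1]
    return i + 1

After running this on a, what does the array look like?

[2, 2, 3, 2, 3, 2, 3, 5, 4]

pivot = a[8] = 3; i = -1
j=0: a[0]=2 ≤ 3 → i=0, swap a[0],a[0] (no change) → [2, 5, 4, 2, 3, 2, 3, 2, 3]
j=1: a[1]=5 > 3 → no swap
j=2: a[2]=4 > 3 → no swap
j=3: a[3]=2 ≤ 3 → i=1, swap a[1],a[3] → [2, 2, 4, 5, 3, 2, 3, 2, 3]
j=4: a[4]=3 ≤ 3 → i=2, swap a[2],a[4] → [2, 2, 3, 5, 4, 2, 3, 2, 3]
j=5: a[5]=2 ≤ 3 → i=3, swap a[3],a[5] → [2, 2, 3, 2, 4, 5, 3, 2, 3]
j=6: a[6]=3 ≤ 3 → i=4, swap a[4],a[6] → [2, 2, 3, 2, 3, 5, 4, 2, 3]
j=7: a[7]=2 ≤ 3 → i=5, swap a[5],a[7] → [2, 2, 3, 2, 3, 2, 4, 5, 3]
final swap a[6],a[8] → [2, 2, 3, 2, 3, 2, 3, 5, 4]; return 6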